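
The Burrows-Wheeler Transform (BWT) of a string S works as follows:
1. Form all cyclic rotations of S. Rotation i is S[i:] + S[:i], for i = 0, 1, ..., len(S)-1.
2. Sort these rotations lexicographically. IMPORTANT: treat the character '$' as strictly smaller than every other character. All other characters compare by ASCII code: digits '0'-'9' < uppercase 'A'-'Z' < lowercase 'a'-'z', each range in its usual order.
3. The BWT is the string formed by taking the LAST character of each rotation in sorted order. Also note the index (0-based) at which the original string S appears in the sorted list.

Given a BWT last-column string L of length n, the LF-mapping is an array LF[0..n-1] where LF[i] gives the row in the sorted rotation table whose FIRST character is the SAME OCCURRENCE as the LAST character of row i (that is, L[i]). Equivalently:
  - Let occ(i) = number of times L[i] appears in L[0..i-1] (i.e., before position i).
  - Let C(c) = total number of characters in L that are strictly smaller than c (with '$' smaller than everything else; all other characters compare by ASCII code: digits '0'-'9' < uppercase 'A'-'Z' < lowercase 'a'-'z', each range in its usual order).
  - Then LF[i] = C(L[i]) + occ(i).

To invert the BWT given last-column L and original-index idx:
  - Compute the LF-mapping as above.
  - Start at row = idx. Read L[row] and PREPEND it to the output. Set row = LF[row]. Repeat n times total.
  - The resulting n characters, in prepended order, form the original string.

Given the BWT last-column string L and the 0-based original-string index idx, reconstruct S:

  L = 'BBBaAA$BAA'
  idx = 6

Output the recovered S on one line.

LF mapping: 5 6 7 9 1 2 0 8 3 4
Walk LF starting at row 6, prepending L[row]:
  step 1: row=6, L[6]='$', prepend. Next row=LF[6]=0
  step 2: row=0, L[0]='B', prepend. Next row=LF[0]=5
  step 3: row=5, L[5]='A', prepend. Next row=LF[5]=2
  step 4: row=2, L[2]='B', prepend. Next row=LF[2]=7
  step 5: row=7, L[7]='B', prepend. Next row=LF[7]=8
  step 6: row=8, L[8]='A', prepend. Next row=LF[8]=3
  step 7: row=3, L[3]='a', prepend. Next row=LF[3]=9
  step 8: row=9, L[9]='A', prepend. Next row=LF[9]=4
  step 9: row=4, L[4]='A', prepend. Next row=LF[4]=1
  step 10: row=1, L[1]='B', prepend. Next row=LF[1]=6
Reversed output: BAAaABBAB$

Answer: BAAaABBAB$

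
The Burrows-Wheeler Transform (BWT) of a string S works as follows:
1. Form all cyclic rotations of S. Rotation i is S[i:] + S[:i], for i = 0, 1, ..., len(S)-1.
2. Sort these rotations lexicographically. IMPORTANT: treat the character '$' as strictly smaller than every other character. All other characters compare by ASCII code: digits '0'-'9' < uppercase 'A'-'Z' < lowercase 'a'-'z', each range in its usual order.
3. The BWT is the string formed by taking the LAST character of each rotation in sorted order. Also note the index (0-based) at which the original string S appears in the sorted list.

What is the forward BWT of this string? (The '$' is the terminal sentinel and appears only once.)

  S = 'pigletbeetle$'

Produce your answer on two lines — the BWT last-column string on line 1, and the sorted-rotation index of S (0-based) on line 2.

All 13 rotations (rotation i = S[i:]+S[:i]):
  rot[0] = pigletbeetle$
  rot[1] = igletbeetle$p
  rot[2] = gletbeetle$pi
  rot[3] = letbeetle$pig
  rot[4] = etbeetle$pigl
  rot[5] = tbeetle$pigle
  rot[6] = beetle$piglet
  rot[7] = eetle$pigletb
  rot[8] = etle$pigletbe
  rot[9] = tle$pigletbee
  rot[10] = le$pigletbeet
  rot[11] = e$pigletbeetl
  rot[12] = $pigletbeetle
Sorted (with $ < everything):
  sorted[0] = $pigletbeetle  (last char: 'e')
  sorted[1] = beetle$piglet  (last char: 't')
  sorted[2] = e$pigletbeetl  (last char: 'l')
  sorted[3] = eetle$pigletb  (last char: 'b')
  sorted[4] = etbeetle$pigl  (last char: 'l')
  sorted[5] = etle$pigletbe  (last char: 'e')
  sorted[6] = gletbeetle$pi  (last char: 'i')
  sorted[7] = igletbeetle$p  (last char: 'p')
  sorted[8] = le$pigletbeet  (last char: 't')
  sorted[9] = letbeetle$pig  (last char: 'g')
  sorted[10] = pigletbeetle$  (last char: '$')
  sorted[11] = tbeetle$pigle  (last char: 'e')
  sorted[12] = tle$pigletbee  (last char: 'e')
Last column: etlbleiptg$ee
Original string S is at sorted index 10

Answer: etlbleiptg$ee
10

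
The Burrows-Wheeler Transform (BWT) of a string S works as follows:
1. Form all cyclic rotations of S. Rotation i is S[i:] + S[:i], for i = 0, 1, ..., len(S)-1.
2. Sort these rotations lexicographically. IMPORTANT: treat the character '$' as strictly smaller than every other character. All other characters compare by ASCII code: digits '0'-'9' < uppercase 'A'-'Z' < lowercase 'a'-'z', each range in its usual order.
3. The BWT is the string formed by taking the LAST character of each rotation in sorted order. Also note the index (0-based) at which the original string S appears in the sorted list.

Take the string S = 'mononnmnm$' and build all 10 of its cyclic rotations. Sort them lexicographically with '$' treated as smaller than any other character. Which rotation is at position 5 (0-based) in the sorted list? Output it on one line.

Answer: nmnm$monon

Derivation:
All 10 rotations (rotation i = S[i:]+S[:i]):
  rot[0] = mononnmnm$
  rot[1] = ononnmnm$m
  rot[2] = nonnmnm$mo
  rot[3] = onnmnm$mon
  rot[4] = nnmnm$mono
  rot[5] = nmnm$monon
  rot[6] = mnm$mononn
  rot[7] = nm$mononnm
  rot[8] = m$mononnmn
  rot[9] = $mononnmnm
Sorted (with $ < everything):
  sorted[0] = $mononnmnm
  sorted[1] = m$mononnmn
  sorted[2] = mnm$mononn
  sorted[3] = mononnmnm$
  sorted[4] = nm$mononnm
  sorted[5] = nmnm$monon
  sorted[6] = nnmnm$mono
  sorted[7] = nonnmnm$mo
  sorted[8] = onnmnm$mon
  sorted[9] = ononnmnm$m
sorted[5] = nmnm$monon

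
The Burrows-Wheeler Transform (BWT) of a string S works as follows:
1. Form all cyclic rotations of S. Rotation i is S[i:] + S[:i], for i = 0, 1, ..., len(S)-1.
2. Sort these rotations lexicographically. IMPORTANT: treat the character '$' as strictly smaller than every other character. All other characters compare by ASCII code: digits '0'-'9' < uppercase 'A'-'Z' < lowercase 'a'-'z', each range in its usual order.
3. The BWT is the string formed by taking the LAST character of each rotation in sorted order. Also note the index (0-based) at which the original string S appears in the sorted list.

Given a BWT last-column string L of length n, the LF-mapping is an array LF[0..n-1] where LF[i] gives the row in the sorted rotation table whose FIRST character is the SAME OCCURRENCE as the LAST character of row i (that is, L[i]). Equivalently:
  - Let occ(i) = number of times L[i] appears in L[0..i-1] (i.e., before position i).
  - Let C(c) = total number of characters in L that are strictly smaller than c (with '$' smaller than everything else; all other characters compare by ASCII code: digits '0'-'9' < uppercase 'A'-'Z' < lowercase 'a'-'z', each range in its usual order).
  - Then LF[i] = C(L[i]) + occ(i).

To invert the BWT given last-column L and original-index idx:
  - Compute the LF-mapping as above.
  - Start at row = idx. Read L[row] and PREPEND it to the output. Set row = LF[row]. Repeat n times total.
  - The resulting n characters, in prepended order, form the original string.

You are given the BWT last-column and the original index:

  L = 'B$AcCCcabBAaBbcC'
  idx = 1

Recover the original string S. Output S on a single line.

LF mapping: 3 0 1 13 6 7 14 9 11 4 2 10 5 12 15 8
Walk LF starting at row 1, prepending L[row]:
  step 1: row=1, L[1]='$', prepend. Next row=LF[1]=0
  step 2: row=0, L[0]='B', prepend. Next row=LF[0]=3
  step 3: row=3, L[3]='c', prepend. Next row=LF[3]=13
  step 4: row=13, L[13]='b', prepend. Next row=LF[13]=12
  step 5: row=12, L[12]='B', prepend. Next row=LF[12]=5
  step 6: row=5, L[5]='C', prepend. Next row=LF[5]=7
  step 7: row=7, L[7]='a', prepend. Next row=LF[7]=9
  step 8: row=9, L[9]='B', prepend. Next row=LF[9]=4
  step 9: row=4, L[4]='C', prepend. Next row=LF[4]=6
  step 10: row=6, L[6]='c', prepend. Next row=LF[6]=14
  step 11: row=14, L[14]='c', prepend. Next row=LF[14]=15
  step 12: row=15, L[15]='C', prepend. Next row=LF[15]=8
  step 13: row=8, L[8]='b', prepend. Next row=LF[8]=11
  step 14: row=11, L[11]='a', prepend. Next row=LF[11]=10
  step 15: row=10, L[10]='A', prepend. Next row=LF[10]=2
  step 16: row=2, L[2]='A', prepend. Next row=LF[2]=1
Reversed output: AAabCccCBaCBbcB$

Answer: AAabCccCBaCBbcB$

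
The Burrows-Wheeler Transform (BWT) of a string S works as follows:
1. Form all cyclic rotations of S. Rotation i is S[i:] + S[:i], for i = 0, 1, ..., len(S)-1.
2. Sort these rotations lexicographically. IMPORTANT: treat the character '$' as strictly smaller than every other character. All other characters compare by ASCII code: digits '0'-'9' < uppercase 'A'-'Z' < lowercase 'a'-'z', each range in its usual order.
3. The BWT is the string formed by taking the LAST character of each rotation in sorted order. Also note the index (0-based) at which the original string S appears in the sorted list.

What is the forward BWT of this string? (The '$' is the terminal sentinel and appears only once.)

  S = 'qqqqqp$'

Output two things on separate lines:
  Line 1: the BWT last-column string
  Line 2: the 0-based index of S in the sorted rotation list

All 7 rotations (rotation i = S[i:]+S[:i]):
  rot[0] = qqqqqp$
  rot[1] = qqqqp$q
  rot[2] = qqqp$qq
  rot[3] = qqp$qqq
  rot[4] = qp$qqqq
  rot[5] = p$qqqqq
  rot[6] = $qqqqqp
Sorted (with $ < everything):
  sorted[0] = $qqqqqp  (last char: 'p')
  sorted[1] = p$qqqqq  (last char: 'q')
  sorted[2] = qp$qqqq  (last char: 'q')
  sorted[3] = qqp$qqq  (last char: 'q')
  sorted[4] = qqqp$qq  (last char: 'q')
  sorted[5] = qqqqp$q  (last char: 'q')
  sorted[6] = qqqqqp$  (last char: '$')
Last column: pqqqqq$
Original string S is at sorted index 6

Answer: pqqqqq$
6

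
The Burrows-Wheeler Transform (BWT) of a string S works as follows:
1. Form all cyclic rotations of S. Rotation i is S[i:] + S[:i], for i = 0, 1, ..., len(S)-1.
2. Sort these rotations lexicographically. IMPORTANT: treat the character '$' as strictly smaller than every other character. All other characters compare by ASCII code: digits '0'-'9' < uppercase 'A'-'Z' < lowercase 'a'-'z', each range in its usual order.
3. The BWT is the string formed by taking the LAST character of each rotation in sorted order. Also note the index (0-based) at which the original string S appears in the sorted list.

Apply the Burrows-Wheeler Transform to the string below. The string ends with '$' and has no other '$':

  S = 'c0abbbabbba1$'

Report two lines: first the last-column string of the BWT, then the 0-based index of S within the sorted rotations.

All 13 rotations (rotation i = S[i:]+S[:i]):
  rot[0] = c0abbbabbba1$
  rot[1] = 0abbbabbba1$c
  rot[2] = abbbabbba1$c0
  rot[3] = bbbabbba1$c0a
  rot[4] = bbabbba1$c0ab
  rot[5] = babbba1$c0abb
  rot[6] = abbba1$c0abbb
  rot[7] = bbba1$c0abbba
  rot[8] = bba1$c0abbbab
  rot[9] = ba1$c0abbbabb
  rot[10] = a1$c0abbbabbb
  rot[11] = 1$c0abbbabbba
  rot[12] = $c0abbbabbba1
Sorted (with $ < everything):
  sorted[0] = $c0abbbabbba1  (last char: '1')
  sorted[1] = 0abbbabbba1$c  (last char: 'c')
  sorted[2] = 1$c0abbbabbba  (last char: 'a')
  sorted[3] = a1$c0abbbabbb  (last char: 'b')
  sorted[4] = abbba1$c0abbb  (last char: 'b')
  sorted[5] = abbbabbba1$c0  (last char: '0')
  sorted[6] = ba1$c0abbbabb  (last char: 'b')
  sorted[7] = babbba1$c0abb  (last char: 'b')
  sorted[8] = bba1$c0abbbab  (last char: 'b')
  sorted[9] = bbabbba1$c0ab  (last char: 'b')
  sorted[10] = bbba1$c0abbba  (last char: 'a')
  sorted[11] = bbbabbba1$c0a  (last char: 'a')
  sorted[12] = c0abbbabbba1$  (last char: '$')
Last column: 1cabb0bbbbaa$
Original string S is at sorted index 12

Answer: 1cabb0bbbbaa$
12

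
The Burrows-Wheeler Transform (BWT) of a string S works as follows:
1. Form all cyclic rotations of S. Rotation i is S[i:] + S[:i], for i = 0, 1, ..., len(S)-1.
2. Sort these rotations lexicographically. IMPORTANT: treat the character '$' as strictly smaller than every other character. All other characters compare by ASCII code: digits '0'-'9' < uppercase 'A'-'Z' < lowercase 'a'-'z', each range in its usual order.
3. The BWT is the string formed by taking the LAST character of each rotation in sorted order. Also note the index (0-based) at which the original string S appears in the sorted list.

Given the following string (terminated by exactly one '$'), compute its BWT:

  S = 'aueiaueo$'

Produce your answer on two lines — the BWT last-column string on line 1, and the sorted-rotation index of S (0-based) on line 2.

Answer: o$iuueeaa
1

Derivation:
All 9 rotations (rotation i = S[i:]+S[:i]):
  rot[0] = aueiaueo$
  rot[1] = ueiaueo$a
  rot[2] = eiaueo$au
  rot[3] = iaueo$aue
  rot[4] = aueo$auei
  rot[5] = ueo$aueia
  rot[6] = eo$aueiau
  rot[7] = o$aueiaue
  rot[8] = $aueiaueo
Sorted (with $ < everything):
  sorted[0] = $aueiaueo  (last char: 'o')
  sorted[1] = aueiaueo$  (last char: '$')
  sorted[2] = aueo$auei  (last char: 'i')
  sorted[3] = eiaueo$au  (last char: 'u')
  sorted[4] = eo$aueiau  (last char: 'u')
  sorted[5] = iaueo$aue  (last char: 'e')
  sorted[6] = o$aueiaue  (last char: 'e')
  sorted[7] = ueiaueo$a  (last char: 'a')
  sorted[8] = ueo$aueia  (last char: 'a')
Last column: o$iuueeaa
Original string S is at sorted index 1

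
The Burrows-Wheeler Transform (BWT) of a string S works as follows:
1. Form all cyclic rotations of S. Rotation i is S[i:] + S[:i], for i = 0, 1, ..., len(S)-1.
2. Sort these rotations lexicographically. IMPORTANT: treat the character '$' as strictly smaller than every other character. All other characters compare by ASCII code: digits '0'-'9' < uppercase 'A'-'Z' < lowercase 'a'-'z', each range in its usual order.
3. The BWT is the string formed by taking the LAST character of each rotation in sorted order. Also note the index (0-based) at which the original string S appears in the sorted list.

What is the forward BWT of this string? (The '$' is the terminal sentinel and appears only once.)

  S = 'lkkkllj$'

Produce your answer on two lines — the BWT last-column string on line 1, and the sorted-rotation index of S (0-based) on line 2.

All 8 rotations (rotation i = S[i:]+S[:i]):
  rot[0] = lkkkllj$
  rot[1] = kkkllj$l
  rot[2] = kkllj$lk
  rot[3] = kllj$lkk
  rot[4] = llj$lkkk
  rot[5] = lj$lkkkl
  rot[6] = j$lkkkll
  rot[7] = $lkkkllj
Sorted (with $ < everything):
  sorted[0] = $lkkkllj  (last char: 'j')
  sorted[1] = j$lkkkll  (last char: 'l')
  sorted[2] = kkkllj$l  (last char: 'l')
  sorted[3] = kkllj$lk  (last char: 'k')
  sorted[4] = kllj$lkk  (last char: 'k')
  sorted[5] = lj$lkkkl  (last char: 'l')
  sorted[6] = lkkkllj$  (last char: '$')
  sorted[7] = llj$lkkk  (last char: 'k')
Last column: jllkkl$k
Original string S is at sorted index 6

Answer: jllkkl$k
6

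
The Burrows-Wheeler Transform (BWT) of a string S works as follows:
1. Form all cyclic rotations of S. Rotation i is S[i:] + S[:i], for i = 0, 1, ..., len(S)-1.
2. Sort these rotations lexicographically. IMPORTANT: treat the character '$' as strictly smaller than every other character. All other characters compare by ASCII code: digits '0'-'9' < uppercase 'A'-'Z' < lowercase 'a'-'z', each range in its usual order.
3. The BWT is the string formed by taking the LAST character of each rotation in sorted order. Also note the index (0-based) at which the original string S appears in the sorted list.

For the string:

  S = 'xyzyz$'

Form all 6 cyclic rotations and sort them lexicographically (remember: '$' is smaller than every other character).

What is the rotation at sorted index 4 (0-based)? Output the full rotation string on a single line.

All 6 rotations (rotation i = S[i:]+S[:i]):
  rot[0] = xyzyz$
  rot[1] = yzyz$x
  rot[2] = zyz$xy
  rot[3] = yz$xyz
  rot[4] = z$xyzy
  rot[5] = $xyzyz
Sorted (with $ < everything):
  sorted[0] = $xyzyz
  sorted[1] = xyzyz$
  sorted[2] = yz$xyz
  sorted[3] = yzyz$x
  sorted[4] = z$xyzy
  sorted[5] = zyz$xy
sorted[4] = z$xyzy

Answer: z$xyzy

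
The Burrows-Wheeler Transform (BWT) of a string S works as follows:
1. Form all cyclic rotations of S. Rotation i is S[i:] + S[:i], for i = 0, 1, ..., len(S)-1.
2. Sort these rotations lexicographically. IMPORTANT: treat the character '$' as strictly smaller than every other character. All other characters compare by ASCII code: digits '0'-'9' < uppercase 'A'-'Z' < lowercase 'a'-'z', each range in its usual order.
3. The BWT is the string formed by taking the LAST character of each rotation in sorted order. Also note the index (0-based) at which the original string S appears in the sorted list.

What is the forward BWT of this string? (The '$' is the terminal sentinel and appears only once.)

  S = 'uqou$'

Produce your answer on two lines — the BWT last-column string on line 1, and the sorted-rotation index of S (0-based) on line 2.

All 5 rotations (rotation i = S[i:]+S[:i]):
  rot[0] = uqou$
  rot[1] = qou$u
  rot[2] = ou$uq
  rot[3] = u$uqo
  rot[4] = $uqou
Sorted (with $ < everything):
  sorted[0] = $uqou  (last char: 'u')
  sorted[1] = ou$uq  (last char: 'q')
  sorted[2] = qou$u  (last char: 'u')
  sorted[3] = u$uqo  (last char: 'o')
  sorted[4] = uqou$  (last char: '$')
Last column: uquo$
Original string S is at sorted index 4

Answer: uquo$
4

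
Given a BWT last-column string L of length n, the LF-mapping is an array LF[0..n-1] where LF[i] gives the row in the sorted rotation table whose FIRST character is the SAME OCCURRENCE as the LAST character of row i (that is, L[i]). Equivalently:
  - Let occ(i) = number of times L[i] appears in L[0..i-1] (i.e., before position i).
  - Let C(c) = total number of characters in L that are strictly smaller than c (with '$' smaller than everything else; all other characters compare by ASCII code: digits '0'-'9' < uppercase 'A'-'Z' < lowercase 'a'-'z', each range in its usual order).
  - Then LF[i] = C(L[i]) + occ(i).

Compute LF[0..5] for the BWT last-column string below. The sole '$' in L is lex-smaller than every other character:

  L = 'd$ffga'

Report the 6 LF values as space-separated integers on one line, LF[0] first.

Char counts: '$':1, 'a':1, 'd':1, 'f':2, 'g':1
C (first-col start): C('$')=0, C('a')=1, C('d')=2, C('f')=3, C('g')=5
L[0]='d': occ=0, LF[0]=C('d')+0=2+0=2
L[1]='$': occ=0, LF[1]=C('$')+0=0+0=0
L[2]='f': occ=0, LF[2]=C('f')+0=3+0=3
L[3]='f': occ=1, LF[3]=C('f')+1=3+1=4
L[4]='g': occ=0, LF[4]=C('g')+0=5+0=5
L[5]='a': occ=0, LF[5]=C('a')+0=1+0=1

Answer: 2 0 3 4 5 1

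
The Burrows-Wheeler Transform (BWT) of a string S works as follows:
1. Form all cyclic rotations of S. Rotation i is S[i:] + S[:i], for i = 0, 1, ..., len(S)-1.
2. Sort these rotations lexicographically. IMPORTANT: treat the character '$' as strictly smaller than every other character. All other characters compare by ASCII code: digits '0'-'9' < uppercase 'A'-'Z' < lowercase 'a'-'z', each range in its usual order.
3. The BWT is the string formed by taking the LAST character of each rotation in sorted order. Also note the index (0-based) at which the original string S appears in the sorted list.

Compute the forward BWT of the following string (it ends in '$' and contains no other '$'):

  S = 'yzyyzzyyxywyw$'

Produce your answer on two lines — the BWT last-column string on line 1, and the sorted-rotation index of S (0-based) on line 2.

All 14 rotations (rotation i = S[i:]+S[:i]):
  rot[0] = yzyyzzyyxywyw$
  rot[1] = zyyzzyyxywyw$y
  rot[2] = yyzzyyxywyw$yz
  rot[3] = yzzyyxywyw$yzy
  rot[4] = zzyyxywyw$yzyy
  rot[5] = zyyxywyw$yzyyz
  rot[6] = yyxywyw$yzyyzz
  rot[7] = yxywyw$yzyyzzy
  rot[8] = xywyw$yzyyzzyy
  rot[9] = ywyw$yzyyzzyyx
  rot[10] = wyw$yzyyzzyyxy
  rot[11] = yw$yzyyzzyyxyw
  rot[12] = w$yzyyzzyyxywy
  rot[13] = $yzyyzzyyxywyw
Sorted (with $ < everything):
  sorted[0] = $yzyyzzyyxywyw  (last char: 'w')
  sorted[1] = w$yzyyzzyyxywy  (last char: 'y')
  sorted[2] = wyw$yzyyzzyyxy  (last char: 'y')
  sorted[3] = xywyw$yzyyzzyy  (last char: 'y')
  sorted[4] = yw$yzyyzzyyxyw  (last char: 'w')
  sorted[5] = ywyw$yzyyzzyyx  (last char: 'x')
  sorted[6] = yxywyw$yzyyzzy  (last char: 'y')
  sorted[7] = yyxywyw$yzyyzz  (last char: 'z')
  sorted[8] = yyzzyyxywyw$yz  (last char: 'z')
  sorted[9] = yzyyzzyyxywyw$  (last char: '$')
  sorted[10] = yzzyyxywyw$yzy  (last char: 'y')
  sorted[11] = zyyxywyw$yzyyz  (last char: 'z')
  sorted[12] = zyyzzyyxywyw$y  (last char: 'y')
  sorted[13] = zzyyxywyw$yzyy  (last char: 'y')
Last column: wyyywxyzz$yzyy
Original string S is at sorted index 9

Answer: wyyywxyzz$yzyy
9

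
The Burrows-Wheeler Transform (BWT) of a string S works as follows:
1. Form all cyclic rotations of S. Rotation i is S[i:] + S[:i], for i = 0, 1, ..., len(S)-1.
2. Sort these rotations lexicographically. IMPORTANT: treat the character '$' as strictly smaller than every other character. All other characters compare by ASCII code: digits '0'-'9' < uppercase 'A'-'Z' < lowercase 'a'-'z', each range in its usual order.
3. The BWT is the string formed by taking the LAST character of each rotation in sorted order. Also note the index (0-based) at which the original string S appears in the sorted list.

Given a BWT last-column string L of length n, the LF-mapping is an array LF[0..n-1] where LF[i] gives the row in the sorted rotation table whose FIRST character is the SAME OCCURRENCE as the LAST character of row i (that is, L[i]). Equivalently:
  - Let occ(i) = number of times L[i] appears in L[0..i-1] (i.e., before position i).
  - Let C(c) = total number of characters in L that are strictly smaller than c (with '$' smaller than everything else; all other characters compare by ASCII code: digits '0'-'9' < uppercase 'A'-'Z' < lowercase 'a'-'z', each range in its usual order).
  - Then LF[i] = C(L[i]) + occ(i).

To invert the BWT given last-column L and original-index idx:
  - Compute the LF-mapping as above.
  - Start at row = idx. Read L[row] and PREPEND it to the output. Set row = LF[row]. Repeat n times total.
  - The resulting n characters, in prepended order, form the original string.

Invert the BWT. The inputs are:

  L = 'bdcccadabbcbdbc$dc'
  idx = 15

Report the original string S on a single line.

LF mapping: 3 14 8 9 10 1 15 2 4 5 11 6 16 7 12 0 17 13
Walk LF starting at row 15, prepending L[row]:
  step 1: row=15, L[15]='$', prepend. Next row=LF[15]=0
  step 2: row=0, L[0]='b', prepend. Next row=LF[0]=3
  step 3: row=3, L[3]='c', prepend. Next row=LF[3]=9
  step 4: row=9, L[9]='b', prepend. Next row=LF[9]=5
  step 5: row=5, L[5]='a', prepend. Next row=LF[5]=1
  step 6: row=1, L[1]='d', prepend. Next row=LF[1]=14
  step 7: row=14, L[14]='c', prepend. Next row=LF[14]=12
  step 8: row=12, L[12]='d', prepend. Next row=LF[12]=16
  step 9: row=16, L[16]='d', prepend. Next row=LF[16]=17
  step 10: row=17, L[17]='c', prepend. Next row=LF[17]=13
  step 11: row=13, L[13]='b', prepend. Next row=LF[13]=7
  step 12: row=7, L[7]='a', prepend. Next row=LF[7]=2
  step 13: row=2, L[2]='c', prepend. Next row=LF[2]=8
  step 14: row=8, L[8]='b', prepend. Next row=LF[8]=4
  step 15: row=4, L[4]='c', prepend. Next row=LF[4]=10
  step 16: row=10, L[10]='c', prepend. Next row=LF[10]=11
  step 17: row=11, L[11]='b', prepend. Next row=LF[11]=6
  step 18: row=6, L[6]='d', prepend. Next row=LF[6]=15
Reversed output: dbccbcabcddcdabcb$

Answer: dbccbcabcddcdabcb$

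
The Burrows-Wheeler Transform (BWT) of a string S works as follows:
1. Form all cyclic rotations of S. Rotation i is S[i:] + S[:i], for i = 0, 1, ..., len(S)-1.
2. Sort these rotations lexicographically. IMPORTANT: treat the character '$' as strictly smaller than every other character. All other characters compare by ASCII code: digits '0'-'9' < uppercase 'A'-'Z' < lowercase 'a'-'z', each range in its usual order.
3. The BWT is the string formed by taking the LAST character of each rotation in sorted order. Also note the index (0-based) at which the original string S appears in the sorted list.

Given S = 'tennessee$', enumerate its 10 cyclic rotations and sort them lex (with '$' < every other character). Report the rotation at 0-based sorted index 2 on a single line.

All 10 rotations (rotation i = S[i:]+S[:i]):
  rot[0] = tennessee$
  rot[1] = ennessee$t
  rot[2] = nnessee$te
  rot[3] = nessee$ten
  rot[4] = essee$tenn
  rot[5] = ssee$tenne
  rot[6] = see$tennes
  rot[7] = ee$tenness
  rot[8] = e$tennesse
  rot[9] = $tennessee
Sorted (with $ < everything):
  sorted[0] = $tennessee
  sorted[1] = e$tennesse
  sorted[2] = ee$tenness
  sorted[3] = ennessee$t
  sorted[4] = essee$tenn
  sorted[5] = nessee$ten
  sorted[6] = nnessee$te
  sorted[7] = see$tennes
  sorted[8] = ssee$tenne
  sorted[9] = tennessee$
sorted[2] = ee$tenness

Answer: ee$tenness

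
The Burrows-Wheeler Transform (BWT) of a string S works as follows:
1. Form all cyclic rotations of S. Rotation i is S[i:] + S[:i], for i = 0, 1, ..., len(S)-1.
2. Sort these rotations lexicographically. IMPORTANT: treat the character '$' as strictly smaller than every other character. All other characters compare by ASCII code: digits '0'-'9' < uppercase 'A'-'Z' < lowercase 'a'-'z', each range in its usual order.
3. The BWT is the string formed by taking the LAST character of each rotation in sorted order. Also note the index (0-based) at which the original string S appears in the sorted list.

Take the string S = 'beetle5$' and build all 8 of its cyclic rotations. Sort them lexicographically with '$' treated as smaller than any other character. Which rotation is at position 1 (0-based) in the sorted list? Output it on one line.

All 8 rotations (rotation i = S[i:]+S[:i]):
  rot[0] = beetle5$
  rot[1] = eetle5$b
  rot[2] = etle5$be
  rot[3] = tle5$bee
  rot[4] = le5$beet
  rot[5] = e5$beetl
  rot[6] = 5$beetle
  rot[7] = $beetle5
Sorted (with $ < everything):
  sorted[0] = $beetle5
  sorted[1] = 5$beetle
  sorted[2] = beetle5$
  sorted[3] = e5$beetl
  sorted[4] = eetle5$b
  sorted[5] = etle5$be
  sorted[6] = le5$beet
  sorted[7] = tle5$bee
sorted[1] = 5$beetle

Answer: 5$beetle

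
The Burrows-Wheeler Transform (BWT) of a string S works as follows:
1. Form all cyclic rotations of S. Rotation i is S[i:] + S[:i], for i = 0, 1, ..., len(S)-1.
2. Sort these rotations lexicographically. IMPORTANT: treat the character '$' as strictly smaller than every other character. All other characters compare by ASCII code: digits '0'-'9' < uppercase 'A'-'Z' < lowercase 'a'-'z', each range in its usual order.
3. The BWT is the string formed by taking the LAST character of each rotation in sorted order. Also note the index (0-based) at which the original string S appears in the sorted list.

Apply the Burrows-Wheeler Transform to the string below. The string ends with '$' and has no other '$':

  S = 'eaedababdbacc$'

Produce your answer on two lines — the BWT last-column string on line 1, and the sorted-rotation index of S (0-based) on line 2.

Answer: cdbbeadacaeb$a
12

Derivation:
All 14 rotations (rotation i = S[i:]+S[:i]):
  rot[0] = eaedababdbacc$
  rot[1] = aedababdbacc$e
  rot[2] = edababdbacc$ea
  rot[3] = dababdbacc$eae
  rot[4] = ababdbacc$eaed
  rot[5] = babdbacc$eaeda
  rot[6] = abdbacc$eaedab
  rot[7] = bdbacc$eaedaba
  rot[8] = dbacc$eaedabab
  rot[9] = bacc$eaedababd
  rot[10] = acc$eaedababdb
  rot[11] = cc$eaedababdba
  rot[12] = c$eaedababdbac
  rot[13] = $eaedababdbacc
Sorted (with $ < everything):
  sorted[0] = $eaedababdbacc  (last char: 'c')
  sorted[1] = ababdbacc$eaed  (last char: 'd')
  sorted[2] = abdbacc$eaedab  (last char: 'b')
  sorted[3] = acc$eaedababdb  (last char: 'b')
  sorted[4] = aedababdbacc$e  (last char: 'e')
  sorted[5] = babdbacc$eaeda  (last char: 'a')
  sorted[6] = bacc$eaedababd  (last char: 'd')
  sorted[7] = bdbacc$eaedaba  (last char: 'a')
  sorted[8] = c$eaedababdbac  (last char: 'c')
  sorted[9] = cc$eaedababdba  (last char: 'a')
  sorted[10] = dababdbacc$eae  (last char: 'e')
  sorted[11] = dbacc$eaedabab  (last char: 'b')
  sorted[12] = eaedababdbacc$  (last char: '$')
  sorted[13] = edababdbacc$ea  (last char: 'a')
Last column: cdbbeadacaeb$a
Original string S is at sorted index 12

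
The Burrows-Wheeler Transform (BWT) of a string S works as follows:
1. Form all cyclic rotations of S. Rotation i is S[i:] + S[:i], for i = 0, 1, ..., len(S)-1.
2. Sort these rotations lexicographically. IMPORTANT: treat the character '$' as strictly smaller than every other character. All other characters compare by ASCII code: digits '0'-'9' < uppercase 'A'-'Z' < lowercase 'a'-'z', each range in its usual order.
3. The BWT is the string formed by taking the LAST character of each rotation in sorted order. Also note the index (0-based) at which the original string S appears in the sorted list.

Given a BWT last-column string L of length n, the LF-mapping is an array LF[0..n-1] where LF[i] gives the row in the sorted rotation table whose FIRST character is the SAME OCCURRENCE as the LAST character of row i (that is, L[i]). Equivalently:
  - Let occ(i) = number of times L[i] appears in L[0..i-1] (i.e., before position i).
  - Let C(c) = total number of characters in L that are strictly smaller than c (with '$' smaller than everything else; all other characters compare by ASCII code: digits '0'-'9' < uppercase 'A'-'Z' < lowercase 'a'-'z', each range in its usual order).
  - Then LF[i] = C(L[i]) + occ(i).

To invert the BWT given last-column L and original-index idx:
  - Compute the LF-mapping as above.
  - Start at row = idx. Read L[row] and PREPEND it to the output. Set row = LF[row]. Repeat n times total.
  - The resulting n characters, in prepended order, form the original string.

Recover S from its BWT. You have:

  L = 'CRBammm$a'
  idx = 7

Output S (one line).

Answer: mammaRBC$

Derivation:
LF mapping: 2 3 1 4 6 7 8 0 5
Walk LF starting at row 7, prepending L[row]:
  step 1: row=7, L[7]='$', prepend. Next row=LF[7]=0
  step 2: row=0, L[0]='C', prepend. Next row=LF[0]=2
  step 3: row=2, L[2]='B', prepend. Next row=LF[2]=1
  step 4: row=1, L[1]='R', prepend. Next row=LF[1]=3
  step 5: row=3, L[3]='a', prepend. Next row=LF[3]=4
  step 6: row=4, L[4]='m', prepend. Next row=LF[4]=6
  step 7: row=6, L[6]='m', prepend. Next row=LF[6]=8
  step 8: row=8, L[8]='a', prepend. Next row=LF[8]=5
  step 9: row=5, L[5]='m', prepend. Next row=LF[5]=7
Reversed output: mammaRBC$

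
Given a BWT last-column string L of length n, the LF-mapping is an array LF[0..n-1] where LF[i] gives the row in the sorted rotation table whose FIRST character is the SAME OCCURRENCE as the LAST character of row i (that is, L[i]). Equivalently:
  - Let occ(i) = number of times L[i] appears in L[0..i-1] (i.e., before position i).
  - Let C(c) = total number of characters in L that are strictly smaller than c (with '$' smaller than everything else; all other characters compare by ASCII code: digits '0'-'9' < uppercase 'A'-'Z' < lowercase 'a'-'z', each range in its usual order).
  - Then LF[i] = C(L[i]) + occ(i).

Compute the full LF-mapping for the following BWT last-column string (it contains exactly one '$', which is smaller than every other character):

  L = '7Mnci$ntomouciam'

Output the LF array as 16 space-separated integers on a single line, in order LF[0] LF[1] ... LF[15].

Answer: 1 2 10 4 6 0 11 14 12 8 13 15 5 7 3 9

Derivation:
Char counts: '$':1, '7':1, 'M':1, 'a':1, 'c':2, 'i':2, 'm':2, 'n':2, 'o':2, 't':1, 'u':1
C (first-col start): C('$')=0, C('7')=1, C('M')=2, C('a')=3, C('c')=4, C('i')=6, C('m')=8, C('n')=10, C('o')=12, C('t')=14, C('u')=15
L[0]='7': occ=0, LF[0]=C('7')+0=1+0=1
L[1]='M': occ=0, LF[1]=C('M')+0=2+0=2
L[2]='n': occ=0, LF[2]=C('n')+0=10+0=10
L[3]='c': occ=0, LF[3]=C('c')+0=4+0=4
L[4]='i': occ=0, LF[4]=C('i')+0=6+0=6
L[5]='$': occ=0, LF[5]=C('$')+0=0+0=0
L[6]='n': occ=1, LF[6]=C('n')+1=10+1=11
L[7]='t': occ=0, LF[7]=C('t')+0=14+0=14
L[8]='o': occ=0, LF[8]=C('o')+0=12+0=12
L[9]='m': occ=0, LF[9]=C('m')+0=8+0=8
L[10]='o': occ=1, LF[10]=C('o')+1=12+1=13
L[11]='u': occ=0, LF[11]=C('u')+0=15+0=15
L[12]='c': occ=1, LF[12]=C('c')+1=4+1=5
L[13]='i': occ=1, LF[13]=C('i')+1=6+1=7
L[14]='a': occ=0, LF[14]=C('a')+0=3+0=3
L[15]='m': occ=1, LF[15]=C('m')+1=8+1=9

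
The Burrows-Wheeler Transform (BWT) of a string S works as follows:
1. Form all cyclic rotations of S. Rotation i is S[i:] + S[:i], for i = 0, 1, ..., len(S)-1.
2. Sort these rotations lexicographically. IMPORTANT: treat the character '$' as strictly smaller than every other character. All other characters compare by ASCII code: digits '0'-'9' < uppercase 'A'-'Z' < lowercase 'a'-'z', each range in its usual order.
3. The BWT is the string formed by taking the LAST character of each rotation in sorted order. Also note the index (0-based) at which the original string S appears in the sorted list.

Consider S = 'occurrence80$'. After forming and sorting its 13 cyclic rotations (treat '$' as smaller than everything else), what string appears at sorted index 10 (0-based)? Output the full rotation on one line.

Answer: rence80$occur

Derivation:
All 13 rotations (rotation i = S[i:]+S[:i]):
  rot[0] = occurrence80$
  rot[1] = ccurrence80$o
  rot[2] = currence80$oc
  rot[3] = urrence80$occ
  rot[4] = rrence80$occu
  rot[5] = rence80$occur
  rot[6] = ence80$occurr
  rot[7] = nce80$occurre
  rot[8] = ce80$occurren
  rot[9] = e80$occurrenc
  rot[10] = 80$occurrence
  rot[11] = 0$occurrence8
  rot[12] = $occurrence80
Sorted (with $ < everything):
  sorted[0] = $occurrence80
  sorted[1] = 0$occurrence8
  sorted[2] = 80$occurrence
  sorted[3] = ccurrence80$o
  sorted[4] = ce80$occurren
  sorted[5] = currence80$oc
  sorted[6] = e80$occurrenc
  sorted[7] = ence80$occurr
  sorted[8] = nce80$occurre
  sorted[9] = occurrence80$
  sorted[10] = rence80$occur
  sorted[11] = rrence80$occu
  sorted[12] = urrence80$occ
sorted[10] = rence80$occur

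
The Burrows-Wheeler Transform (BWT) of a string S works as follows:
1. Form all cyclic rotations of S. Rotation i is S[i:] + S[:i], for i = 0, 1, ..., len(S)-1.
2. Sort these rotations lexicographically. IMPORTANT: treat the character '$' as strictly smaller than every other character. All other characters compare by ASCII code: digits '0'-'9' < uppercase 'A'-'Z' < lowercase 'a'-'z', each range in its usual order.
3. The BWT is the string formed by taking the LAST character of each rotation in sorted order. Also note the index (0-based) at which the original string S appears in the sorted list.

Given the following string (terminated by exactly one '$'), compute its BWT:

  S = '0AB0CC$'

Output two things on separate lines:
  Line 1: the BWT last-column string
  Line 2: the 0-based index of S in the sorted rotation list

Answer: C$B0AC0
1

Derivation:
All 7 rotations (rotation i = S[i:]+S[:i]):
  rot[0] = 0AB0CC$
  rot[1] = AB0CC$0
  rot[2] = B0CC$0A
  rot[3] = 0CC$0AB
  rot[4] = CC$0AB0
  rot[5] = C$0AB0C
  rot[6] = $0AB0CC
Sorted (with $ < everything):
  sorted[0] = $0AB0CC  (last char: 'C')
  sorted[1] = 0AB0CC$  (last char: '$')
  sorted[2] = 0CC$0AB  (last char: 'B')
  sorted[3] = AB0CC$0  (last char: '0')
  sorted[4] = B0CC$0A  (last char: 'A')
  sorted[5] = C$0AB0C  (last char: 'C')
  sorted[6] = CC$0AB0  (last char: '0')
Last column: C$B0AC0
Original string S is at sorted index 1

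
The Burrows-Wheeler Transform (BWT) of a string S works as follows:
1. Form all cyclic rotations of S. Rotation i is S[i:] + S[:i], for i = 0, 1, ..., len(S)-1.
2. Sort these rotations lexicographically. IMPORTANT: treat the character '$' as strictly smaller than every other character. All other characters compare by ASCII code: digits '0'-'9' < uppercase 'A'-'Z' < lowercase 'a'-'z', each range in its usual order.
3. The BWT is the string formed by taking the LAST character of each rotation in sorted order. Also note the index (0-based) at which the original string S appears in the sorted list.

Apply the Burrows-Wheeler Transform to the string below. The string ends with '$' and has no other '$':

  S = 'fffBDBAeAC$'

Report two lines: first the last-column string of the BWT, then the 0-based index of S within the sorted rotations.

All 11 rotations (rotation i = S[i:]+S[:i]):
  rot[0] = fffBDBAeAC$
  rot[1] = ffBDBAeAC$f
  rot[2] = fBDBAeAC$ff
  rot[3] = BDBAeAC$fff
  rot[4] = DBAeAC$fffB
  rot[5] = BAeAC$fffBD
  rot[6] = AeAC$fffBDB
  rot[7] = eAC$fffBDBA
  rot[8] = AC$fffBDBAe
  rot[9] = C$fffBDBAeA
  rot[10] = $fffBDBAeAC
Sorted (with $ < everything):
  sorted[0] = $fffBDBAeAC  (last char: 'C')
  sorted[1] = AC$fffBDBAe  (last char: 'e')
  sorted[2] = AeAC$fffBDB  (last char: 'B')
  sorted[3] = BAeAC$fffBD  (last char: 'D')
  sorted[4] = BDBAeAC$fff  (last char: 'f')
  sorted[5] = C$fffBDBAeA  (last char: 'A')
  sorted[6] = DBAeAC$fffB  (last char: 'B')
  sorted[7] = eAC$fffBDBA  (last char: 'A')
  sorted[8] = fBDBAeAC$ff  (last char: 'f')
  sorted[9] = ffBDBAeAC$f  (last char: 'f')
  sorted[10] = fffBDBAeAC$  (last char: '$')
Last column: CeBDfABAff$
Original string S is at sorted index 10

Answer: CeBDfABAff$
10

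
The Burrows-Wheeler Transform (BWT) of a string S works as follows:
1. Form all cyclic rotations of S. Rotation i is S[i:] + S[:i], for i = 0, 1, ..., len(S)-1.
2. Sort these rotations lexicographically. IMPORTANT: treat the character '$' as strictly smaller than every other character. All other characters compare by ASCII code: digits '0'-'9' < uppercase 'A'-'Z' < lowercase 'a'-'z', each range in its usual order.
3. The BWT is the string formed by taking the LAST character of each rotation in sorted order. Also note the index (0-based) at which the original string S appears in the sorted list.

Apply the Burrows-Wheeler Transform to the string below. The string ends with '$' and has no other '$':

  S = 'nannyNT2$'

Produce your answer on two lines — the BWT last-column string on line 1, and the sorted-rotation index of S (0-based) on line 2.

Answer: 2TyNn$ann
5

Derivation:
All 9 rotations (rotation i = S[i:]+S[:i]):
  rot[0] = nannyNT2$
  rot[1] = annyNT2$n
  rot[2] = nnyNT2$na
  rot[3] = nyNT2$nan
  rot[4] = yNT2$nann
  rot[5] = NT2$nanny
  rot[6] = T2$nannyN
  rot[7] = 2$nannyNT
  rot[8] = $nannyNT2
Sorted (with $ < everything):
  sorted[0] = $nannyNT2  (last char: '2')
  sorted[1] = 2$nannyNT  (last char: 'T')
  sorted[2] = NT2$nanny  (last char: 'y')
  sorted[3] = T2$nannyN  (last char: 'N')
  sorted[4] = annyNT2$n  (last char: 'n')
  sorted[5] = nannyNT2$  (last char: '$')
  sorted[6] = nnyNT2$na  (last char: 'a')
  sorted[7] = nyNT2$nan  (last char: 'n')
  sorted[8] = yNT2$nann  (last char: 'n')
Last column: 2TyNn$ann
Original string S is at sorted index 5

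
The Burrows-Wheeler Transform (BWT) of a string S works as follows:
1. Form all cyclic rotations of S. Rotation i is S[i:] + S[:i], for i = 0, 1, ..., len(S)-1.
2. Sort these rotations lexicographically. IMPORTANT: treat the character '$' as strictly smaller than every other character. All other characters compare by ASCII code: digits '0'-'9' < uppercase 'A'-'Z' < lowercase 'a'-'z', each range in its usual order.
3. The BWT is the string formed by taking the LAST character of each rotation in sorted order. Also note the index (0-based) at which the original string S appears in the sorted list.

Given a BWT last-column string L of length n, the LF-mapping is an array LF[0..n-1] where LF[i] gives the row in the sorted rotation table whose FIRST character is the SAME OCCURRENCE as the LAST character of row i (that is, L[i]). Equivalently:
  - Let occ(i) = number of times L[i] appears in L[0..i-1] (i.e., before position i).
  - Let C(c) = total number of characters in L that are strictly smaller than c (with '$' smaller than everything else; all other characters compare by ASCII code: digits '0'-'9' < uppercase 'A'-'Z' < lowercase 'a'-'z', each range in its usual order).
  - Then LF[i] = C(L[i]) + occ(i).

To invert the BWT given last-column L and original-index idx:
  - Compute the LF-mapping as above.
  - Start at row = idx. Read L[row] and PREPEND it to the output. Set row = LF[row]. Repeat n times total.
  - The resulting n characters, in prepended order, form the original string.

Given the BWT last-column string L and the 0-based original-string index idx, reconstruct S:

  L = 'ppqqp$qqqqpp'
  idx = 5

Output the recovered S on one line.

Answer: pqqqppqqqpp$

Derivation:
LF mapping: 1 2 6 7 3 0 8 9 10 11 4 5
Walk LF starting at row 5, prepending L[row]:
  step 1: row=5, L[5]='$', prepend. Next row=LF[5]=0
  step 2: row=0, L[0]='p', prepend. Next row=LF[0]=1
  step 3: row=1, L[1]='p', prepend. Next row=LF[1]=2
  step 4: row=2, L[2]='q', prepend. Next row=LF[2]=6
  step 5: row=6, L[6]='q', prepend. Next row=LF[6]=8
  step 6: row=8, L[8]='q', prepend. Next row=LF[8]=10
  step 7: row=10, L[10]='p', prepend. Next row=LF[10]=4
  step 8: row=4, L[4]='p', prepend. Next row=LF[4]=3
  step 9: row=3, L[3]='q', prepend. Next row=LF[3]=7
  step 10: row=7, L[7]='q', prepend. Next row=LF[7]=9
  step 11: row=9, L[9]='q', prepend. Next row=LF[9]=11
  step 12: row=11, L[11]='p', prepend. Next row=LF[11]=5
Reversed output: pqqqppqqqpp$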